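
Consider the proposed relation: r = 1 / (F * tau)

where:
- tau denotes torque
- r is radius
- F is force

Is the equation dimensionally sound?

No

tau (torque) has dimensions [L^2 M T^-2].
r (radius) has dimensions [L].
F (force) has dimensions [L M T^-2].

Left side: [L]
Right side: [L^-3 M^-2 T^4]

The two sides have different dimensions, so the equation is NOT dimensionally consistent.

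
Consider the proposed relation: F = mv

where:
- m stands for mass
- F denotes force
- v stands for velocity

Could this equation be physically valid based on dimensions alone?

No

m (mass) has dimensions [M].
F (force) has dimensions [L M T^-2].
v (velocity) has dimensions [L T^-1].

Left side: [L M T^-2]
Right side: [L M T^-1]

The two sides have different dimensions, so the equation is NOT dimensionally consistent.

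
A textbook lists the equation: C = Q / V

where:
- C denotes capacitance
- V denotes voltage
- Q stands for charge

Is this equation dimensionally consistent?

Yes

C (capacitance) has dimensions [I^2 L^-2 M^-1 T^4].
V (voltage) has dimensions [I^-1 L^2 M T^-3].
Q (charge) has dimensions [I T].

Left side: [I^2 L^-2 M^-1 T^4]
Right side: [I^2 L^-2 M^-1 T^4]

Both sides have the same dimensions, so the equation is dimensionally consistent.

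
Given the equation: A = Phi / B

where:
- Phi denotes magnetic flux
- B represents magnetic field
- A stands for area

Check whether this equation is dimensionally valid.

Yes

Phi (magnetic flux) has dimensions [I^-1 L^2 M T^-2].
B (magnetic field) has dimensions [I^-1 M T^-2].
A (area) has dimensions [L^2].

Left side: [L^2]
Right side: [L^2]

Both sides have the same dimensions, so the equation is dimensionally consistent.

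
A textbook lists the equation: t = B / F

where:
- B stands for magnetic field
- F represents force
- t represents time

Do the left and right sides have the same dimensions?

No

B (magnetic field) has dimensions [I^-1 M T^-2].
F (force) has dimensions [L M T^-2].
t (time) has dimensions [T].

Left side: [T]
Right side: [I^-1 L^-1]

The two sides have different dimensions, so the equation is NOT dimensionally consistent.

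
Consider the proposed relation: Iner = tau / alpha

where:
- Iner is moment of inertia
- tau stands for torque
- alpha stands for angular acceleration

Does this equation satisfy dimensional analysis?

Yes

Iner (moment of inertia) has dimensions [L^2 M].
tau (torque) has dimensions [L^2 M T^-2].
alpha (angular acceleration) has dimensions [T^-2].

Left side: [L^2 M]
Right side: [L^2 M]

Both sides have the same dimensions, so the equation is dimensionally consistent.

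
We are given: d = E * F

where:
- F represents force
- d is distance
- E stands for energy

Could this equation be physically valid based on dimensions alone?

No

F (force) has dimensions [L M T^-2].
d (distance) has dimensions [L].
E (energy) has dimensions [L^2 M T^-2].

Left side: [L]
Right side: [L^3 M^2 T^-4]

The two sides have different dimensions, so the equation is NOT dimensionally consistent.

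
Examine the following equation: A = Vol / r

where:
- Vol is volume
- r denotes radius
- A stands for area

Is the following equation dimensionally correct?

Yes

Vol (volume) has dimensions [L^3].
r (radius) has dimensions [L].
A (area) has dimensions [L^2].

Left side: [L^2]
Right side: [L^2]

Both sides have the same dimensions, so the equation is dimensionally consistent.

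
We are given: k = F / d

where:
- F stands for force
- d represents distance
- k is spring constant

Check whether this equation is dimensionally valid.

Yes

F (force) has dimensions [L M T^-2].
d (distance) has dimensions [L].
k (spring constant) has dimensions [M T^-2].

Left side: [M T^-2]
Right side: [M T^-2]

Both sides have the same dimensions, so the equation is dimensionally consistent.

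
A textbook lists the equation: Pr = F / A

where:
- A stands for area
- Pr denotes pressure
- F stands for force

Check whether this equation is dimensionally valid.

Yes

A (area) has dimensions [L^2].
Pr (pressure) has dimensions [L^-1 M T^-2].
F (force) has dimensions [L M T^-2].

Left side: [L^-1 M T^-2]
Right side: [L^-1 M T^-2]

Both sides have the same dimensions, so the equation is dimensionally consistent.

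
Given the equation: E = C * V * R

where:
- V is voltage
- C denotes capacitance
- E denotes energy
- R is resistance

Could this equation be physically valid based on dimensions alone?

No

V (voltage) has dimensions [I^-1 L^2 M T^-3].
C (capacitance) has dimensions [I^2 L^-2 M^-1 T^4].
E (energy) has dimensions [L^2 M T^-2].
R (resistance) has dimensions [I^-2 L^2 M T^-3].

Left side: [L^2 M T^-2]
Right side: [I^-1 L^2 M T^-2]

The two sides have different dimensions, so the equation is NOT dimensionally consistent.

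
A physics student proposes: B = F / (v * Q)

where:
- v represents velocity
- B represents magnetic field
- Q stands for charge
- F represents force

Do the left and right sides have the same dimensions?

Yes

v (velocity) has dimensions [L T^-1].
B (magnetic field) has dimensions [I^-1 M T^-2].
Q (charge) has dimensions [I T].
F (force) has dimensions [L M T^-2].

Left side: [I^-1 M T^-2]
Right side: [I^-1 M T^-2]

Both sides have the same dimensions, so the equation is dimensionally consistent.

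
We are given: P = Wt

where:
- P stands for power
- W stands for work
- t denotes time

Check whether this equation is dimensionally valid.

No

P (power) has dimensions [L^2 M T^-3].
W (work) has dimensions [L^2 M T^-2].
t (time) has dimensions [T].

Left side: [L^2 M T^-3]
Right side: [L^2 M T^-1]

The two sides have different dimensions, so the equation is NOT dimensionally consistent.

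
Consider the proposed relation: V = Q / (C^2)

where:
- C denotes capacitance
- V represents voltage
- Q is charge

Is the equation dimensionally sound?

No

C (capacitance) has dimensions [I^2 L^-2 M^-1 T^4].
V (voltage) has dimensions [I^-1 L^2 M T^-3].
Q (charge) has dimensions [I T].

Left side: [I^-1 L^2 M T^-3]
Right side: [I^-3 L^4 M^2 T^-7]

The two sides have different dimensions, so the equation is NOT dimensionally consistent.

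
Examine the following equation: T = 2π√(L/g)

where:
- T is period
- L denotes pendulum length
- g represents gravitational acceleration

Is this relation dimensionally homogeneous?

Yes

T (period) has dimensions [T].
L (pendulum length) has dimensions [L].
g (gravitational acceleration) has dimensions [L T^-2].

Left side: [T]
Right side: [T]

Both sides have the same dimensions, so the equation is dimensionally consistent.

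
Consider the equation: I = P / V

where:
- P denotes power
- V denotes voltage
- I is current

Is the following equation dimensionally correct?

Yes

P (power) has dimensions [L^2 M T^-3].
V (voltage) has dimensions [I^-1 L^2 M T^-3].
I (current) has dimensions [I].

Left side: [I]
Right side: [I]

Both sides have the same dimensions, so the equation is dimensionally consistent.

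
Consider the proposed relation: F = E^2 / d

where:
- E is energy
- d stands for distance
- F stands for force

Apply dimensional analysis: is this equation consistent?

No

E (energy) has dimensions [L^2 M T^-2].
d (distance) has dimensions [L].
F (force) has dimensions [L M T^-2].

Left side: [L M T^-2]
Right side: [L^3 M^2 T^-4]

The two sides have different dimensions, so the equation is NOT dimensionally consistent.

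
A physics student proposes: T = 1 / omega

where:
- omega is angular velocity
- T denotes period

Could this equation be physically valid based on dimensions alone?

Yes

omega (angular velocity) has dimensions [T^-1].
T (period) has dimensions [T].

Left side: [T]
Right side: [T]

Both sides have the same dimensions, so the equation is dimensionally consistent.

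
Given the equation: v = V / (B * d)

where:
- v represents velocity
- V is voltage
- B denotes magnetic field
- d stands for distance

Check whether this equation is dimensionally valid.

Yes

v (velocity) has dimensions [L T^-1].
V (voltage) has dimensions [I^-1 L^2 M T^-3].
B (magnetic field) has dimensions [I^-1 M T^-2].
d (distance) has dimensions [L].

Left side: [L T^-1]
Right side: [L T^-1]

Both sides have the same dimensions, so the equation is dimensionally consistent.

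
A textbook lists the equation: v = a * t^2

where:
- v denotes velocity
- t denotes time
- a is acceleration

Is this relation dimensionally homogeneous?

No

v (velocity) has dimensions [L T^-1].
t (time) has dimensions [T].
a (acceleration) has dimensions [L T^-2].

Left side: [L T^-1]
Right side: [L]

The two sides have different dimensions, so the equation is NOT dimensionally consistent.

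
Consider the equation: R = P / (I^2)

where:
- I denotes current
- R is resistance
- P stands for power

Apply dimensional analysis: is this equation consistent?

Yes

I (current) has dimensions [I].
R (resistance) has dimensions [I^-2 L^2 M T^-3].
P (power) has dimensions [L^2 M T^-3].

Left side: [I^-2 L^2 M T^-3]
Right side: [I^-2 L^2 M T^-3]

Both sides have the same dimensions, so the equation is dimensionally consistent.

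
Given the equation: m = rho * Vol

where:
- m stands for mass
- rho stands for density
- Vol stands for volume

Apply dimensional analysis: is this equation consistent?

Yes

m (mass) has dimensions [M].
rho (density) has dimensions [L^-3 M].
Vol (volume) has dimensions [L^3].

Left side: [M]
Right side: [M]

Both sides have the same dimensions, so the equation is dimensionally consistent.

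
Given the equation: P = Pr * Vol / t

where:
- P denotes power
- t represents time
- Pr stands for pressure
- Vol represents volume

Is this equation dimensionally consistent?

Yes

P (power) has dimensions [L^2 M T^-3].
t (time) has dimensions [T].
Pr (pressure) has dimensions [L^-1 M T^-2].
Vol (volume) has dimensions [L^3].

Left side: [L^2 M T^-3]
Right side: [L^2 M T^-3]

Both sides have the same dimensions, so the equation is dimensionally consistent.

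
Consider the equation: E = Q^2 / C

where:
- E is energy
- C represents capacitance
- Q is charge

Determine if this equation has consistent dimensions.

Yes

E (energy) has dimensions [L^2 M T^-2].
C (capacitance) has dimensions [I^2 L^-2 M^-1 T^4].
Q (charge) has dimensions [I T].

Left side: [L^2 M T^-2]
Right side: [L^2 M T^-2]

Both sides have the same dimensions, so the equation is dimensionally consistent.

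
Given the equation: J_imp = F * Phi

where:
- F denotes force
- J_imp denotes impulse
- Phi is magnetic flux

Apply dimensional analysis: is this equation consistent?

No

F (force) has dimensions [L M T^-2].
J_imp (impulse) has dimensions [L M T^-1].
Phi (magnetic flux) has dimensions [I^-1 L^2 M T^-2].

Left side: [L M T^-1]
Right side: [I^-1 L^3 M^2 T^-4]

The two sides have different dimensions, so the equation is NOT dimensionally consistent.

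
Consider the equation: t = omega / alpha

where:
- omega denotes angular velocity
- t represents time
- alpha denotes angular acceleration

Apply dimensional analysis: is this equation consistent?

Yes

omega (angular velocity) has dimensions [T^-1].
t (time) has dimensions [T].
alpha (angular acceleration) has dimensions [T^-2].

Left side: [T]
Right side: [T]

Both sides have the same dimensions, so the equation is dimensionally consistent.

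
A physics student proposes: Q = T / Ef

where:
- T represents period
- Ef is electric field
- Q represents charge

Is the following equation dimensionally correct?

No

T (period) has dimensions [T].
Ef (electric field) has dimensions [I^-1 L M T^-3].
Q (charge) has dimensions [I T].

Left side: [I T]
Right side: [I L^-1 M^-1 T^4]

The two sides have different dimensions, so the equation is NOT dimensionally consistent.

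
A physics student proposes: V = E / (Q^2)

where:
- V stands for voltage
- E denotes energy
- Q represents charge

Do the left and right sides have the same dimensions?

No

V (voltage) has dimensions [I^-1 L^2 M T^-3].
E (energy) has dimensions [L^2 M T^-2].
Q (charge) has dimensions [I T].

Left side: [I^-1 L^2 M T^-3]
Right side: [I^-2 L^2 M T^-4]

The two sides have different dimensions, so the equation is NOT dimensionally consistent.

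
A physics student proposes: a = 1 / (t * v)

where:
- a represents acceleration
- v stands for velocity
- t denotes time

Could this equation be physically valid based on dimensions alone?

No

a (acceleration) has dimensions [L T^-2].
v (velocity) has dimensions [L T^-1].
t (time) has dimensions [T].

Left side: [L T^-2]
Right side: [L^-1]

The two sides have different dimensions, so the equation is NOT dimensionally consistent.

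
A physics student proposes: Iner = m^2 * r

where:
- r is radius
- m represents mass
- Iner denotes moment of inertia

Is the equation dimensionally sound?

No

r (radius) has dimensions [L].
m (mass) has dimensions [M].
Iner (moment of inertia) has dimensions [L^2 M].

Left side: [L^2 M]
Right side: [L M^2]

The two sides have different dimensions, so the equation is NOT dimensionally consistent.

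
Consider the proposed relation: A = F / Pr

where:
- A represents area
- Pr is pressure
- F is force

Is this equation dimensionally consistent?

Yes

A (area) has dimensions [L^2].
Pr (pressure) has dimensions [L^-1 M T^-2].
F (force) has dimensions [L M T^-2].

Left side: [L^2]
Right side: [L^2]

Both sides have the same dimensions, so the equation is dimensionally consistent.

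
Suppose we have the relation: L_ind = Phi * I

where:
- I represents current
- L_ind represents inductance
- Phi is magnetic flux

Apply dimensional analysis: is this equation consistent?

No

I (current) has dimensions [I].
L_ind (inductance) has dimensions [I^-2 L^2 M T^-2].
Phi (magnetic flux) has dimensions [I^-1 L^2 M T^-2].

Left side: [I^-2 L^2 M T^-2]
Right side: [L^2 M T^-2]

The two sides have different dimensions, so the equation is NOT dimensionally consistent.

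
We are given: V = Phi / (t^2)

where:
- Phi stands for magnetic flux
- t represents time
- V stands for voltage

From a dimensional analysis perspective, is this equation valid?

No

Phi (magnetic flux) has dimensions [I^-1 L^2 M T^-2].
t (time) has dimensions [T].
V (voltage) has dimensions [I^-1 L^2 M T^-3].

Left side: [I^-1 L^2 M T^-3]
Right side: [I^-1 L^2 M T^-4]

The two sides have different dimensions, so the equation is NOT dimensionally consistent.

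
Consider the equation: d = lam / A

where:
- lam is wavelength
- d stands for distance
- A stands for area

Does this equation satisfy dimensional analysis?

No

lam (wavelength) has dimensions [L].
d (distance) has dimensions [L].
A (area) has dimensions [L^2].

Left side: [L]
Right side: [L^-1]

The two sides have different dimensions, so the equation is NOT dimensionally consistent.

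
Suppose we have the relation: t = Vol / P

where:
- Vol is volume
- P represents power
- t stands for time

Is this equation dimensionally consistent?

No

Vol (volume) has dimensions [L^3].
P (power) has dimensions [L^2 M T^-3].
t (time) has dimensions [T].

Left side: [T]
Right side: [L M^-1 T^3]

The two sides have different dimensions, so the equation is NOT dimensionally consistent.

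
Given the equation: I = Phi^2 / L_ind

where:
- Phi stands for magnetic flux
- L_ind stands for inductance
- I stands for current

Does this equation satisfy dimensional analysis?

No

Phi (magnetic flux) has dimensions [I^-1 L^2 M T^-2].
L_ind (inductance) has dimensions [I^-2 L^2 M T^-2].
I (current) has dimensions [I].

Left side: [I]
Right side: [L^2 M T^-2]

The two sides have different dimensions, so the equation is NOT dimensionally consistent.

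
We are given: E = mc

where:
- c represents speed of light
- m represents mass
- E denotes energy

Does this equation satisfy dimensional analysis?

No

c (speed of light) has dimensions [L T^-1].
m (mass) has dimensions [M].
E (energy) has dimensions [L^2 M T^-2].

Left side: [L^2 M T^-2]
Right side: [L M T^-1]

The two sides have different dimensions, so the equation is NOT dimensionally consistent.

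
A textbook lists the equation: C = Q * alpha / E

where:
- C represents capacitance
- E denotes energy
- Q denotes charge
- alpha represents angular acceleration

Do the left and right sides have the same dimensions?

No

C (capacitance) has dimensions [I^2 L^-2 M^-1 T^4].
E (energy) has dimensions [L^2 M T^-2].
Q (charge) has dimensions [I T].
alpha (angular acceleration) has dimensions [T^-2].

Left side: [I^2 L^-2 M^-1 T^4]
Right side: [I L^-2 M^-1 T]

The two sides have different dimensions, so the equation is NOT dimensionally consistent.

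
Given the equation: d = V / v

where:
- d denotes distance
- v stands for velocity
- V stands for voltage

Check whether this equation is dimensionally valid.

No

d (distance) has dimensions [L].
v (velocity) has dimensions [L T^-1].
V (voltage) has dimensions [I^-1 L^2 M T^-3].

Left side: [L]
Right side: [I^-1 L M T^-2]

The two sides have different dimensions, so the equation is NOT dimensionally consistent.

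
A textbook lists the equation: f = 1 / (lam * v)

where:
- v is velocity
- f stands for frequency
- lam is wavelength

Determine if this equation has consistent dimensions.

No

v (velocity) has dimensions [L T^-1].
f (frequency) has dimensions [T^-1].
lam (wavelength) has dimensions [L].

Left side: [T^-1]
Right side: [L^-2 T]

The two sides have different dimensions, so the equation is NOT dimensionally consistent.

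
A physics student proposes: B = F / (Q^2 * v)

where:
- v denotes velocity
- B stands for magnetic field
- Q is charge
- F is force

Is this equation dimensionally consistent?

No

v (velocity) has dimensions [L T^-1].
B (magnetic field) has dimensions [I^-1 M T^-2].
Q (charge) has dimensions [I T].
F (force) has dimensions [L M T^-2].

Left side: [I^-1 M T^-2]
Right side: [I^-2 M T^-3]

The two sides have different dimensions, so the equation is NOT dimensionally consistent.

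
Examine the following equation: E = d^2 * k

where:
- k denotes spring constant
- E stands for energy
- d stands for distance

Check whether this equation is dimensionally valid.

Yes

k (spring constant) has dimensions [M T^-2].
E (energy) has dimensions [L^2 M T^-2].
d (distance) has dimensions [L].

Left side: [L^2 M T^-2]
Right side: [L^2 M T^-2]

Both sides have the same dimensions, so the equation is dimensionally consistent.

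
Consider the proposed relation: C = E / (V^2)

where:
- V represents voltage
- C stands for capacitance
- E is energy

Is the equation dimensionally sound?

Yes

V (voltage) has dimensions [I^-1 L^2 M T^-3].
C (capacitance) has dimensions [I^2 L^-2 M^-1 T^4].
E (energy) has dimensions [L^2 M T^-2].

Left side: [I^2 L^-2 M^-1 T^4]
Right side: [I^2 L^-2 M^-1 T^4]

Both sides have the same dimensions, so the equation is dimensionally consistent.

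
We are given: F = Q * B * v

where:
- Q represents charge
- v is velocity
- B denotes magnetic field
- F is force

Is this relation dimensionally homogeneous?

Yes

Q (charge) has dimensions [I T].
v (velocity) has dimensions [L T^-1].
B (magnetic field) has dimensions [I^-1 M T^-2].
F (force) has dimensions [L M T^-2].

Left side: [L M T^-2]
Right side: [L M T^-2]

Both sides have the same dimensions, so the equation is dimensionally consistent.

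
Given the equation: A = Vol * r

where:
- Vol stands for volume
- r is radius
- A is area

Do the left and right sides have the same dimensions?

No

Vol (volume) has dimensions [L^3].
r (radius) has dimensions [L].
A (area) has dimensions [L^2].

Left side: [L^2]
Right side: [L^4]

The two sides have different dimensions, so the equation is NOT dimensionally consistent.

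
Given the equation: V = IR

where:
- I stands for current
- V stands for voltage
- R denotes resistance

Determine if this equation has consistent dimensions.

Yes

I (current) has dimensions [I].
V (voltage) has dimensions [I^-1 L^2 M T^-3].
R (resistance) has dimensions [I^-2 L^2 M T^-3].

Left side: [I^-1 L^2 M T^-3]
Right side: [I^-1 L^2 M T^-3]

Both sides have the same dimensions, so the equation is dimensionally consistent.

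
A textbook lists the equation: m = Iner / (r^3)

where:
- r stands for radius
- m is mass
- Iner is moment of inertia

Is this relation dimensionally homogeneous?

No

r (radius) has dimensions [L].
m (mass) has dimensions [M].
Iner (moment of inertia) has dimensions [L^2 M].

Left side: [M]
Right side: [L^-1 M]

The two sides have different dimensions, so the equation is NOT dimensionally consistent.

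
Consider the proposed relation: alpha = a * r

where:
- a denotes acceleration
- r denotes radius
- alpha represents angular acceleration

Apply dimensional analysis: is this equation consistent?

No

a (acceleration) has dimensions [L T^-2].
r (radius) has dimensions [L].
alpha (angular acceleration) has dimensions [T^-2].

Left side: [T^-2]
Right side: [L^2 T^-2]

The two sides have different dimensions, so the equation is NOT dimensionally consistent.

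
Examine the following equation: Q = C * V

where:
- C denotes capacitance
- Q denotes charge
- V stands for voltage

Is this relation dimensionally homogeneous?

Yes

C (capacitance) has dimensions [I^2 L^-2 M^-1 T^4].
Q (charge) has dimensions [I T].
V (voltage) has dimensions [I^-1 L^2 M T^-3].

Left side: [I T]
Right side: [I T]

Both sides have the same dimensions, so the equation is dimensionally consistent.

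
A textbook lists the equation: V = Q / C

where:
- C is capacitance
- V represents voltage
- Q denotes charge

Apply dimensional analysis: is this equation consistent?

Yes

C (capacitance) has dimensions [I^2 L^-2 M^-1 T^4].
V (voltage) has dimensions [I^-1 L^2 M T^-3].
Q (charge) has dimensions [I T].

Left side: [I^-1 L^2 M T^-3]
Right side: [I^-1 L^2 M T^-3]

Both sides have the same dimensions, so the equation is dimensionally consistent.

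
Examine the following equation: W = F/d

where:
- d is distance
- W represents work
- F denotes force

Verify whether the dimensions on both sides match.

No

d (distance) has dimensions [L].
W (work) has dimensions [L^2 M T^-2].
F (force) has dimensions [L M T^-2].

Left side: [L^2 M T^-2]
Right side: [M T^-2]

The two sides have different dimensions, so the equation is NOT dimensionally consistent.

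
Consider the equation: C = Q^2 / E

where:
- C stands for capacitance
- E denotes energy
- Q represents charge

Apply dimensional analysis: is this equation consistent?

Yes

C (capacitance) has dimensions [I^2 L^-2 M^-1 T^4].
E (energy) has dimensions [L^2 M T^-2].
Q (charge) has dimensions [I T].

Left side: [I^2 L^-2 M^-1 T^4]
Right side: [I^2 L^-2 M^-1 T^4]

Both sides have the same dimensions, so the equation is dimensionally consistent.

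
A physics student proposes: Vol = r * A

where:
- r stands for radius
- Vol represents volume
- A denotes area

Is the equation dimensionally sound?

Yes

r (radius) has dimensions [L].
Vol (volume) has dimensions [L^3].
A (area) has dimensions [L^2].

Left side: [L^3]
Right side: [L^3]

Both sides have the same dimensions, so the equation is dimensionally consistent.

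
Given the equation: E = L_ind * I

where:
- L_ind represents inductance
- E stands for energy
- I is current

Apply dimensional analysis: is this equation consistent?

No

L_ind (inductance) has dimensions [I^-2 L^2 M T^-2].
E (energy) has dimensions [L^2 M T^-2].
I (current) has dimensions [I].

Left side: [L^2 M T^-2]
Right side: [I^-1 L^2 M T^-2]

The two sides have different dimensions, so the equation is NOT dimensionally consistent.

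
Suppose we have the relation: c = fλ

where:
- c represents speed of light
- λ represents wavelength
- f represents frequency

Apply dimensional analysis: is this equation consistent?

Yes

c (speed of light) has dimensions [L T^-1].
λ (wavelength) has dimensions [L].
f (frequency) has dimensions [T^-1].

Left side: [L T^-1]
Right side: [L T^-1]

Both sides have the same dimensions, so the equation is dimensionally consistent.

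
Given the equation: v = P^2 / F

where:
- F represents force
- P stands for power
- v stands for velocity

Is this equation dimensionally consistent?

No

F (force) has dimensions [L M T^-2].
P (power) has dimensions [L^2 M T^-3].
v (velocity) has dimensions [L T^-1].

Left side: [L T^-1]
Right side: [L^3 M T^-4]

The two sides have different dimensions, so the equation is NOT dimensionally consistent.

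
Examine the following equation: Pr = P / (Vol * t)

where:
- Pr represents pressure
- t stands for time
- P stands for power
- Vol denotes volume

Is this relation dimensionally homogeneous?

No

Pr (pressure) has dimensions [L^-1 M T^-2].
t (time) has dimensions [T].
P (power) has dimensions [L^2 M T^-3].
Vol (volume) has dimensions [L^3].

Left side: [L^-1 M T^-2]
Right side: [L^-1 M T^-4]

The two sides have different dimensions, so the equation is NOT dimensionally consistent.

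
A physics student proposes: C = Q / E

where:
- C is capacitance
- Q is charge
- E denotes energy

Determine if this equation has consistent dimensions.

No

C (capacitance) has dimensions [I^2 L^-2 M^-1 T^4].
Q (charge) has dimensions [I T].
E (energy) has dimensions [L^2 M T^-2].

Left side: [I^2 L^-2 M^-1 T^4]
Right side: [I L^-2 M^-1 T^3]

The two sides have different dimensions, so the equation is NOT dimensionally consistent.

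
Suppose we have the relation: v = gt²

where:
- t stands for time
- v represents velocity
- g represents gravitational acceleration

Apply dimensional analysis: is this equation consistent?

No

t (time) has dimensions [T].
v (velocity) has dimensions [L T^-1].
g (gravitational acceleration) has dimensions [L T^-2].

Left side: [L T^-1]
Right side: [L]

The two sides have different dimensions, so the equation is NOT dimensionally consistent.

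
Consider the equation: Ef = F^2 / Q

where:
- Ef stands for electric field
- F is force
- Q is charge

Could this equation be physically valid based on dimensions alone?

No

Ef (electric field) has dimensions [I^-1 L M T^-3].
F (force) has dimensions [L M T^-2].
Q (charge) has dimensions [I T].

Left side: [I^-1 L M T^-3]
Right side: [I^-1 L^2 M^2 T^-5]

The two sides have different dimensions, so the equation is NOT dimensionally consistent.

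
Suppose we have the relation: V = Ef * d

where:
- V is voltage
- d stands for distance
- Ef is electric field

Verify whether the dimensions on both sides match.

Yes

V (voltage) has dimensions [I^-1 L^2 M T^-3].
d (distance) has dimensions [L].
Ef (electric field) has dimensions [I^-1 L M T^-3].

Left side: [I^-1 L^2 M T^-3]
Right side: [I^-1 L^2 M T^-3]

Both sides have the same dimensions, so the equation is dimensionally consistent.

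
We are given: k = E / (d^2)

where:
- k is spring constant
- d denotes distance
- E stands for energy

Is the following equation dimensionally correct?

Yes

k (spring constant) has dimensions [M T^-2].
d (distance) has dimensions [L].
E (energy) has dimensions [L^2 M T^-2].

Left side: [M T^-2]
Right side: [M T^-2]

Both sides have the same dimensions, so the equation is dimensionally consistent.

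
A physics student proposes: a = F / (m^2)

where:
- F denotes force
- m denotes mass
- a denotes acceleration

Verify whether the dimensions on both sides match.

No

F (force) has dimensions [L M T^-2].
m (mass) has dimensions [M].
a (acceleration) has dimensions [L T^-2].

Left side: [L T^-2]
Right side: [L M^-1 T^-2]

The two sides have different dimensions, so the equation is NOT dimensionally consistent.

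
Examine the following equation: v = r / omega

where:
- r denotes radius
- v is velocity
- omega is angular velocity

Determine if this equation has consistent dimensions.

No

r (radius) has dimensions [L].
v (velocity) has dimensions [L T^-1].
omega (angular velocity) has dimensions [T^-1].

Left side: [L T^-1]
Right side: [L T]

The two sides have different dimensions, so the equation is NOT dimensionally consistent.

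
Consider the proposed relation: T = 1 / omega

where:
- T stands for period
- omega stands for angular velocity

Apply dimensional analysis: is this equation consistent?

Yes

T (period) has dimensions [T].
omega (angular velocity) has dimensions [T^-1].

Left side: [T]
Right side: [T]

Both sides have the same dimensions, so the equation is dimensionally consistent.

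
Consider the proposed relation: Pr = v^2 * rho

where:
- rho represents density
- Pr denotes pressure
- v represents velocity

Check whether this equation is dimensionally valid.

Yes

rho (density) has dimensions [L^-3 M].
Pr (pressure) has dimensions [L^-1 M T^-2].
v (velocity) has dimensions [L T^-1].

Left side: [L^-1 M T^-2]
Right side: [L^-1 M T^-2]

Both sides have the same dimensions, so the equation is dimensionally consistent.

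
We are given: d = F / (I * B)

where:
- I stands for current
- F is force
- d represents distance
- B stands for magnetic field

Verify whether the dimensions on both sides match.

Yes

I (current) has dimensions [I].
F (force) has dimensions [L M T^-2].
d (distance) has dimensions [L].
B (magnetic field) has dimensions [I^-1 M T^-2].

Left side: [L]
Right side: [L]

Both sides have the same dimensions, so the equation is dimensionally consistent.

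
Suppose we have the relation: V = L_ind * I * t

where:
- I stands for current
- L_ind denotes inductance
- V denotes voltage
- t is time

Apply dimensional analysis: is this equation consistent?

No

I (current) has dimensions [I].
L_ind (inductance) has dimensions [I^-2 L^2 M T^-2].
V (voltage) has dimensions [I^-1 L^2 M T^-3].
t (time) has dimensions [T].

Left side: [I^-1 L^2 M T^-3]
Right side: [I^-1 L^2 M T^-1]

The two sides have different dimensions, so the equation is NOT dimensionally consistent.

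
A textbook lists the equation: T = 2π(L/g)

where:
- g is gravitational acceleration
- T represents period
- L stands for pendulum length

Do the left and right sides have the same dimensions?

No

g (gravitational acceleration) has dimensions [L T^-2].
T (period) has dimensions [T].
L (pendulum length) has dimensions [L].

Left side: [T]
Right side: [T^2]

The two sides have different dimensions, so the equation is NOT dimensionally consistent.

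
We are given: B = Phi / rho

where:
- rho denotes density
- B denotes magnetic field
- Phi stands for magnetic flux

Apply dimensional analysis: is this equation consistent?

No

rho (density) has dimensions [L^-3 M].
B (magnetic field) has dimensions [I^-1 M T^-2].
Phi (magnetic flux) has dimensions [I^-1 L^2 M T^-2].

Left side: [I^-1 M T^-2]
Right side: [I^-1 L^5 T^-2]

The two sides have different dimensions, so the equation is NOT dimensionally consistent.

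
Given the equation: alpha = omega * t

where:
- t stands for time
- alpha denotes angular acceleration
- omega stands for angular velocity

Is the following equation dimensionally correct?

No

t (time) has dimensions [T].
alpha (angular acceleration) has dimensions [T^-2].
omega (angular velocity) has dimensions [T^-1].

Left side: [T^-2]
Right side: [dimensionless]

The two sides have different dimensions, so the equation is NOT dimensionally consistent.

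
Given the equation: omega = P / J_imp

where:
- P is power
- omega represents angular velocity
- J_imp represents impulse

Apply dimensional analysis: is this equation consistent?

No

P (power) has dimensions [L^2 M T^-3].
omega (angular velocity) has dimensions [T^-1].
J_imp (impulse) has dimensions [L M T^-1].

Left side: [T^-1]
Right side: [L T^-2]

The two sides have different dimensions, so the equation is NOT dimensionally consistent.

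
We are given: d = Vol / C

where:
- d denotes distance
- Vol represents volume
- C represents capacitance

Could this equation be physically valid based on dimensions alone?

No

d (distance) has dimensions [L].
Vol (volume) has dimensions [L^3].
C (capacitance) has dimensions [I^2 L^-2 M^-1 T^4].

Left side: [L]
Right side: [I^-2 L^5 M T^-4]

The two sides have different dimensions, so the equation is NOT dimensionally consistent.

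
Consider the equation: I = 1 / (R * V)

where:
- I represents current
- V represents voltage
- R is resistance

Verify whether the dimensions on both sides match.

No

I (current) has dimensions [I].
V (voltage) has dimensions [I^-1 L^2 M T^-3].
R (resistance) has dimensions [I^-2 L^2 M T^-3].

Left side: [I]
Right side: [I^3 L^-4 M^-2 T^6]

The two sides have different dimensions, so the equation is NOT dimensionally consistent.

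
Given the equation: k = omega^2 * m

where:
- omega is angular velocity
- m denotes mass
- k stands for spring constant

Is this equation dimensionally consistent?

Yes

omega (angular velocity) has dimensions [T^-1].
m (mass) has dimensions [M].
k (spring constant) has dimensions [M T^-2].

Left side: [M T^-2]
Right side: [M T^-2]

Both sides have the same dimensions, so the equation is dimensionally consistent.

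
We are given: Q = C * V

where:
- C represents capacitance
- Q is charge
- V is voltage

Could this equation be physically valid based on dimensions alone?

Yes

C (capacitance) has dimensions [I^2 L^-2 M^-1 T^4].
Q (charge) has dimensions [I T].
V (voltage) has dimensions [I^-1 L^2 M T^-3].

Left side: [I T]
Right side: [I T]

Both sides have the same dimensions, so the equation is dimensionally consistent.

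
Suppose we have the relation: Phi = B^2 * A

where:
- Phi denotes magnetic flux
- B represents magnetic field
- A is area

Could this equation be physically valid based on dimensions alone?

No

Phi (magnetic flux) has dimensions [I^-1 L^2 M T^-2].
B (magnetic field) has dimensions [I^-1 M T^-2].
A (area) has dimensions [L^2].

Left side: [I^-1 L^2 M T^-2]
Right side: [I^-2 L^2 M^2 T^-4]

The two sides have different dimensions, so the equation is NOT dimensionally consistent.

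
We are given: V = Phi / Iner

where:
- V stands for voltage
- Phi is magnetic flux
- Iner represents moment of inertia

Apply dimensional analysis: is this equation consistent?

No

V (voltage) has dimensions [I^-1 L^2 M T^-3].
Phi (magnetic flux) has dimensions [I^-1 L^2 M T^-2].
Iner (moment of inertia) has dimensions [L^2 M].

Left side: [I^-1 L^2 M T^-3]
Right side: [I^-1 T^-2]

The two sides have different dimensions, so the equation is NOT dimensionally consistent.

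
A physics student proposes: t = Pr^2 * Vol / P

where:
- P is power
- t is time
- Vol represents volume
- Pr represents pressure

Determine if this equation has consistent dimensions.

No

P (power) has dimensions [L^2 M T^-3].
t (time) has dimensions [T].
Vol (volume) has dimensions [L^3].
Pr (pressure) has dimensions [L^-1 M T^-2].

Left side: [T]
Right side: [L^-1 M T^-1]

The two sides have different dimensions, so the equation is NOT dimensionally consistent.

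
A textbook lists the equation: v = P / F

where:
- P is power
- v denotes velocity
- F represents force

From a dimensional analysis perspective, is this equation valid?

Yes

P (power) has dimensions [L^2 M T^-3].
v (velocity) has dimensions [L T^-1].
F (force) has dimensions [L M T^-2].

Left side: [L T^-1]
Right side: [L T^-1]

Both sides have the same dimensions, so the equation is dimensionally consistent.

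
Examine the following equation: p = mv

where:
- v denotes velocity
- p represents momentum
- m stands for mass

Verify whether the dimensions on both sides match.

Yes

v (velocity) has dimensions [L T^-1].
p (momentum) has dimensions [L M T^-1].
m (mass) has dimensions [M].

Left side: [L M T^-1]
Right side: [L M T^-1]

Both sides have the same dimensions, so the equation is dimensionally consistent.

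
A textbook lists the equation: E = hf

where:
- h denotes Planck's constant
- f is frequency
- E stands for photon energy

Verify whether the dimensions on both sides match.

Yes

h (Planck's constant) has dimensions [L^2 M T^-1].
f (frequency) has dimensions [T^-1].
E (photon energy) has dimensions [L^2 M T^-2].

Left side: [L^2 M T^-2]
Right side: [L^2 M T^-2]

Both sides have the same dimensions, so the equation is dimensionally consistent.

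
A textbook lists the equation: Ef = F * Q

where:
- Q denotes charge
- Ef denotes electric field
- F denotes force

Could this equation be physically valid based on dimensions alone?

No

Q (charge) has dimensions [I T].
Ef (electric field) has dimensions [I^-1 L M T^-3].
F (force) has dimensions [L M T^-2].

Left side: [I^-1 L M T^-3]
Right side: [I L M T^-1]

The two sides have different dimensions, so the equation is NOT dimensionally consistent.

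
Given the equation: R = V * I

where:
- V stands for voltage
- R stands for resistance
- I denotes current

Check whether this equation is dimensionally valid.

No

V (voltage) has dimensions [I^-1 L^2 M T^-3].
R (resistance) has dimensions [I^-2 L^2 M T^-3].
I (current) has dimensions [I].

Left side: [I^-2 L^2 M T^-3]
Right side: [L^2 M T^-3]

The two sides have different dimensions, so the equation is NOT dimensionally consistent.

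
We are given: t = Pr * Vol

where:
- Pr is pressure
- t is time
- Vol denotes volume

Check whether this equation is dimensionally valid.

No

Pr (pressure) has dimensions [L^-1 M T^-2].
t (time) has dimensions [T].
Vol (volume) has dimensions [L^3].

Left side: [T]
Right side: [L^2 M T^-2]

The two sides have different dimensions, so the equation is NOT dimensionally consistent.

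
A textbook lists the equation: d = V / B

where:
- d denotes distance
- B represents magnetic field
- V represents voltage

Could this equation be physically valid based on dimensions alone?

No

d (distance) has dimensions [L].
B (magnetic field) has dimensions [I^-1 M T^-2].
V (voltage) has dimensions [I^-1 L^2 M T^-3].

Left side: [L]
Right side: [L^2 T^-1]

The two sides have different dimensions, so the equation is NOT dimensionally consistent.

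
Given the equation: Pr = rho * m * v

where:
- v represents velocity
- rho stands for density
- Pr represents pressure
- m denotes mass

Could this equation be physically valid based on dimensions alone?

No

v (velocity) has dimensions [L T^-1].
rho (density) has dimensions [L^-3 M].
Pr (pressure) has dimensions [L^-1 M T^-2].
m (mass) has dimensions [M].

Left side: [L^-1 M T^-2]
Right side: [L^-2 M^2 T^-1]

The two sides have different dimensions, so the equation is NOT dimensionally consistent.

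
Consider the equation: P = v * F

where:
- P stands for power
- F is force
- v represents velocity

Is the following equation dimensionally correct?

Yes

P (power) has dimensions [L^2 M T^-3].
F (force) has dimensions [L M T^-2].
v (velocity) has dimensions [L T^-1].

Left side: [L^2 M T^-3]
Right side: [L^2 M T^-3]

Both sides have the same dimensions, so the equation is dimensionally consistent.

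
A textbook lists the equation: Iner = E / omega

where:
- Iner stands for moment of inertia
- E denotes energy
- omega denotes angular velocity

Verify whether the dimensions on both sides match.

No

Iner (moment of inertia) has dimensions [L^2 M].
E (energy) has dimensions [L^2 M T^-2].
omega (angular velocity) has dimensions [T^-1].

Left side: [L^2 M]
Right side: [L^2 M T^-1]

The two sides have different dimensions, so the equation is NOT dimensionally consistent.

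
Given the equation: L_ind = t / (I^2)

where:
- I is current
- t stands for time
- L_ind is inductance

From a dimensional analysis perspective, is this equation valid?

No

I (current) has dimensions [I].
t (time) has dimensions [T].
L_ind (inductance) has dimensions [I^-2 L^2 M T^-2].

Left side: [I^-2 L^2 M T^-2]
Right side: [I^-2 T]

The two sides have different dimensions, so the equation is NOT dimensionally consistent.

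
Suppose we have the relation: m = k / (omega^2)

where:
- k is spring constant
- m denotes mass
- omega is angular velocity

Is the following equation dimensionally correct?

Yes

k (spring constant) has dimensions [M T^-2].
m (mass) has dimensions [M].
omega (angular velocity) has dimensions [T^-1].

Left side: [M]
Right side: [M]

Both sides have the same dimensions, so the equation is dimensionally consistent.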